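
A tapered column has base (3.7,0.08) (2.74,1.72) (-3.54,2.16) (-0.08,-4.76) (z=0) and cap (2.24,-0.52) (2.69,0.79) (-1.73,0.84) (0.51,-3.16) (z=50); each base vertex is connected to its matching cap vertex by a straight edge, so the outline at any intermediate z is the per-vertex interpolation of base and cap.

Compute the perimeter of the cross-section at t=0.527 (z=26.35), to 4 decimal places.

Perimeter at t=0.527: 17.4255

Cross-section at t=0.527: each vertex is (1-t)·p0[i] + t·p1[i].
  v1: (1-0.527)·(3.7,0.08) + 0.527·(2.24,-0.52) = (2.9306,-0.2362)
  v2: (1-0.527)·(2.74,1.72) + 0.527·(2.69,0.79) = (2.7136,1.2299)
  v3: (1-0.527)·(-3.54,2.16) + 0.527·(-1.73,0.84) = (-2.5861,1.4644)
  v4: (1-0.527)·(-0.08,-4.76) + 0.527·(0.51,-3.16) = (0.2309,-3.9168)
Perimeter = Σ |v_{i+1} − v_i|:
  edge 1→2: √(-0.2169² + 1.4661²) = 1.4821 (running 1.4821)
  edge 2→3: √(-5.2998² + 0.2345²) = 5.3050 (running 6.7870)
  edge 3→4: √(2.8171² + -5.3812²) = 6.0739 (running 12.8610)
  edge 4→1: √(2.6997² + 3.6806²) = 4.5645 (running 17.4255)
Perimeter = 17.4255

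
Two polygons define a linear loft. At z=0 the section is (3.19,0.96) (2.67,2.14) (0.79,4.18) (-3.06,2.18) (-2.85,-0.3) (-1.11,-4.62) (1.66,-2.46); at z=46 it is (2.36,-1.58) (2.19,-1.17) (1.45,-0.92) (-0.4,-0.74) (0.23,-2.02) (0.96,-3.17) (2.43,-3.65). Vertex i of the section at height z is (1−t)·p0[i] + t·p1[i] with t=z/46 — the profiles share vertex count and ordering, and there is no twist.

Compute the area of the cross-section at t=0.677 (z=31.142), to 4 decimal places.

Area at t=0.677: 11.8163

Cross-section at t=0.677: each vertex is (1-t)·p0[i] + t·p1[i].
  v1: (1-0.677)·(3.19,0.96) + 0.677·(2.36,-1.58) = (2.6281,-0.7596)
  v2: (1-0.677)·(2.67,2.14) + 0.677·(2.19,-1.17) = (2.3450,-0.1009)
  v3: (1-0.677)·(0.79,4.18) + 0.677·(1.45,-0.92) = (1.2368,0.7273)
  v4: (1-0.677)·(-3.06,2.18) + 0.677·(-0.4,-0.74) = (-1.2592,0.2032)
  v5: (1-0.677)·(-2.85,-0.3) + 0.677·(0.23,-2.02) = (-0.7648,-1.4644)
  v6: (1-0.677)·(-1.11,-4.62) + 0.677·(0.96,-3.17) = (0.2914,-3.6383)
  v7: (1-0.677)·(1.66,-2.46) + 0.677·(2.43,-3.65) = (2.1813,-3.2656)
Shoelace sum Σ(x_i·y_{i+1} − x_{i+1}·y_i):
  i=1: 2.6281·-0.1009 − 2.3450·-0.7596 = +1.5162 (running +1.5162)
  i=2: 2.3450·0.7273 − 1.2368·-0.1009 = +1.8303 (running +3.3465)
  i=3: 1.2368·0.2032 − -1.2592·0.7273 = +1.1671 (running +4.5135)
  i=4: -1.2592·-1.4644 − -0.7648·0.2032 = +1.9994 (running +6.5129)
  i=5: -0.7648·-3.6383 − 0.2914·-1.4644 = +3.2095 (running +9.7224)
  i=6: 0.2914·-3.2656 − 2.1813·-3.6383 = +6.9847 (running +16.7071)
  i=7: 2.1813·-0.7596 − 2.6281·-3.2656 = +6.9255 (running +23.6326)
Area = |Σ|/2 = |23.6326|/2 = 11.8163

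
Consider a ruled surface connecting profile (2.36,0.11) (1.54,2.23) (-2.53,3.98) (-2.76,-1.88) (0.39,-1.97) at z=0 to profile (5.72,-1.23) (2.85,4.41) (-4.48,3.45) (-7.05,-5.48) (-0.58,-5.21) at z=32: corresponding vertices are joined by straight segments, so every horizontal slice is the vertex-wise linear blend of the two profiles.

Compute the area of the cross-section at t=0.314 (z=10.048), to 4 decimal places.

Area at t=0.314: 37.4917

Cross-section at t=0.314: each vertex is (1-t)·p0[i] + t·p1[i].
  v1: (1-0.314)·(2.36,0.11) + 0.314·(5.72,-1.23) = (3.4150,-0.3108)
  v2: (1-0.314)·(1.54,2.23) + 0.314·(2.85,4.41) = (1.9513,2.9145)
  v3: (1-0.314)·(-2.53,3.98) + 0.314·(-4.48,3.45) = (-3.1423,3.8136)
  v4: (1-0.314)·(-2.76,-1.88) + 0.314·(-7.05,-5.48) = (-4.1071,-3.0104)
  v5: (1-0.314)·(0.39,-1.97) + 0.314·(-0.58,-5.21) = (0.0854,-2.9874)
Shoelace sum Σ(x_i·y_{i+1} − x_{i+1}·y_i):
  i=1: 3.4150·2.9145 − 1.9513·-0.3108 = +10.5596 (running +10.5596)
  i=2: 1.9513·3.8136 − -3.1423·2.9145 = +16.5999 (running +27.1595)
  i=3: -3.1423·-3.0104 − -4.1071·3.8136 = +25.1222 (running +52.2817)
  i=4: -4.1071·-2.9874 − 0.0854·-3.0104 = +12.5264 (running +64.8081)
  i=5: 0.0854·-0.3108 − 3.4150·-2.9874 = +10.1754 (running +74.9835)
Area = |Σ|/2 = |74.9835|/2 = 37.4917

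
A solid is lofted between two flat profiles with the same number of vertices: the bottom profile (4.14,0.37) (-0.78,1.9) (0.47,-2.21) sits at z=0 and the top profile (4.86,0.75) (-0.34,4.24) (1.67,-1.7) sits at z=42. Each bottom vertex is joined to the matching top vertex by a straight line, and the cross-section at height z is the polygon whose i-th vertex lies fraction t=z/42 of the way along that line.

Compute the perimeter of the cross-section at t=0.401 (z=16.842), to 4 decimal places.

Cross-section at t=0.401: each vertex is (1-t)·p0[i] + t·p1[i].
  v1: (1-0.401)·(4.14,0.37) + 0.401·(4.86,0.75) = (4.4287,0.5224)
  v2: (1-0.401)·(-0.78,1.9) + 0.401·(-0.34,4.24) = (-0.6036,2.8383)
  v3: (1-0.401)·(0.47,-2.21) + 0.401·(1.67,-1.7) = (0.9512,-2.0055)
Perimeter = Σ |v_{i+1} − v_i|:
  edge 1→2: √(-5.0323² + 2.3160²) = 5.5396 (running 5.5396)
  edge 2→3: √(1.5548² + -4.8438²) = 5.0872 (running 10.6269)
  edge 3→1: √(3.4775² + 2.5279²) = 4.2992 (running 14.9261)
Perimeter = 14.9261

Perimeter at t=0.401: 14.9261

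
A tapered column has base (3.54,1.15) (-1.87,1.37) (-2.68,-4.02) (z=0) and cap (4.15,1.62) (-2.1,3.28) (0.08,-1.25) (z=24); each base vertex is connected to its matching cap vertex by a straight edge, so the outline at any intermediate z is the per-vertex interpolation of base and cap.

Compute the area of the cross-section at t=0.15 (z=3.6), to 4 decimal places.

Area at t=0.15: 14.6413

Cross-section at t=0.15: each vertex is (1-t)·p0[i] + t·p1[i].
  v1: (1-0.15)·(3.54,1.15) + 0.15·(4.15,1.62) = (3.6315,1.2205)
  v2: (1-0.15)·(-1.87,1.37) + 0.15·(-2.1,3.28) = (-1.9045,1.6565)
  v3: (1-0.15)·(-2.68,-4.02) + 0.15·(0.08,-1.25) = (-2.2660,-3.6045)
Shoelace sum Σ(x_i·y_{i+1} − x_{i+1}·y_i):
  i=1: 3.6315·1.6565 − -1.9045·1.2205 = +8.3400 (running +8.3400)
  i=2: -1.9045·-3.6045 − -2.2660·1.6565 = +10.6184 (running +18.9584)
  i=3: -2.2660·1.2205 − 3.6315·-3.6045 = +10.3241 (running +29.2825)
Area = |Σ|/2 = |29.2825|/2 = 14.6413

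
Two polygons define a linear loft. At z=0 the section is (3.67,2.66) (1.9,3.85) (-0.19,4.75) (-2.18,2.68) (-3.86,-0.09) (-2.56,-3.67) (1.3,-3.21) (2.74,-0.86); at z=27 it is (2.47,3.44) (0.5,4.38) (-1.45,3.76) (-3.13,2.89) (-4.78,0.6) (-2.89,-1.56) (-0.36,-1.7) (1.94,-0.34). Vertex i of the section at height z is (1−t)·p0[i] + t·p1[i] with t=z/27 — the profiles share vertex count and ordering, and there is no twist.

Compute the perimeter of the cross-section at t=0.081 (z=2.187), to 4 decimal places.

Cross-section at t=0.081: each vertex is (1-t)·p0[i] + t·p1[i].
  v1: (1-0.081)·(3.67,2.66) + 0.081·(2.47,3.44) = (3.5728,2.7232)
  v2: (1-0.081)·(1.9,3.85) + 0.081·(0.5,4.38) = (1.7866,3.8929)
  v3: (1-0.081)·(-0.19,4.75) + 0.081·(-1.45,3.76) = (-0.2921,4.6698)
  v4: (1-0.081)·(-2.18,2.68) + 0.081·(-3.13,2.89) = (-2.2570,2.6970)
  v5: (1-0.081)·(-3.86,-0.09) + 0.081·(-4.78,0.6) = (-3.9345,-0.0341)
  v6: (1-0.081)·(-2.56,-3.67) + 0.081·(-2.89,-1.56) = (-2.5867,-3.4991)
  v7: (1-0.081)·(1.3,-3.21) + 0.081·(-0.36,-1.7) = (1.1655,-3.0877)
  v8: (1-0.081)·(2.74,-0.86) + 0.081·(1.94,-0.34) = (2.6752,-0.8179)
Perimeter = Σ |v_{i+1} − v_i|:
  edge 1→2: √(-1.7862² + 1.1698²) = 2.1351 (running 2.1351)
  edge 2→3: √(-2.0787² + 0.7769²) = 2.2191 (running 4.3542)
  edge 3→4: √(-1.9649² + -1.9728²) = 2.7844 (running 7.1386)
  edge 4→5: √(-1.6776² + -2.7311²) = 3.2052 (running 10.3438)
  edge 5→6: √(1.3478² + -3.4650²) = 3.7179 (running 14.0617)
  edge 6→7: √(3.7523² + 0.4114²) = 3.7748 (running 17.8364)
  edge 7→8: √(1.5097² + 2.2698²) = 2.7260 (running 20.5624)
  edge 8→1: √(0.8976² + 3.5411²) = 3.6531 (running 24.2155)
Perimeter = 24.2155

Perimeter at t=0.081: 24.2155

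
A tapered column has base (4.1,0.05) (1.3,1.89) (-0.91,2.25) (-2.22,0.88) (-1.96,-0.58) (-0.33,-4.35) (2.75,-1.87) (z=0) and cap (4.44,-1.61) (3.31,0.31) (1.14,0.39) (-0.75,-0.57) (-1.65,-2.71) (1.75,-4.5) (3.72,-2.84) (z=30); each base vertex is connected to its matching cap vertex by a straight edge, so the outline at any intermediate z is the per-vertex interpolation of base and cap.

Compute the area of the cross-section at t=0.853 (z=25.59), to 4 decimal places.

Cross-section at t=0.853: each vertex is (1-t)·p0[i] + t·p1[i].
  v1: (1-0.853)·(4.1,0.05) + 0.853·(4.44,-1.61) = (4.3900,-1.3660)
  v2: (1-0.853)·(1.3,1.89) + 0.853·(3.31,0.31) = (3.0145,0.5423)
  v3: (1-0.853)·(-0.91,2.25) + 0.853·(1.14,0.39) = (0.8386,0.6634)
  v4: (1-0.853)·(-2.22,0.88) + 0.853·(-0.75,-0.57) = (-0.9661,-0.3568)
  v5: (1-0.853)·(-1.96,-0.58) + 0.853·(-1.65,-2.71) = (-1.6956,-2.3969)
  v6: (1-0.853)·(-0.33,-4.35) + 0.853·(1.75,-4.5) = (1.4442,-4.4779)
  v7: (1-0.853)·(2.75,-1.87) + 0.853·(3.72,-2.84) = (3.5774,-2.6974)
Shoelace sum Σ(x_i·y_{i+1} − x_{i+1}·y_i):
  i=1: 4.3900·0.5423 − 3.0145·-1.3660 = +6.4983 (running +6.4983)
  i=2: 3.0145·0.6634 − 0.8386·0.5423 = +1.5451 (running +8.0435)
  i=3: 0.8386·-0.3568 − -0.9661·0.6634 = +0.3417 (running +8.3851)
  i=4: -0.9661·-2.3969 − -1.6956·-0.3568 = +1.7105 (running +10.0957)
  i=5: -1.6956·-4.4779 − 1.4442·-2.3969 = +11.0544 (running +21.1500)
  i=6: 1.4442·-2.6974 − 3.5774·-4.4779 = +12.1238 (running +33.2738)
  i=7: 3.5774·-1.3660 − 4.3900·-2.6974 = +6.9550 (running +40.2288)
Area = |Σ|/2 = |40.2288|/2 = 20.1144

Area at t=0.853: 20.1144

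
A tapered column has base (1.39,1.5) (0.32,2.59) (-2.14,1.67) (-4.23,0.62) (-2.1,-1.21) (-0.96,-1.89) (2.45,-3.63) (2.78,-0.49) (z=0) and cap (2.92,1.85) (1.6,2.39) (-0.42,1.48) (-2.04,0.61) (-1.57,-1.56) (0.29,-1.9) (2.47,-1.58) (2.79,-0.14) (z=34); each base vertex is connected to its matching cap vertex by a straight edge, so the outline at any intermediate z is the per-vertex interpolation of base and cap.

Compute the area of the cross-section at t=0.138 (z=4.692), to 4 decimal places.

Cross-section at t=0.138: each vertex is (1-t)·p0[i] + t·p1[i].
  v1: (1-0.138)·(1.39,1.5) + 0.138·(2.92,1.85) = (1.6011,1.5483)
  v2: (1-0.138)·(0.32,2.59) + 0.138·(1.6,2.39) = (0.4966,2.5624)
  v3: (1-0.138)·(-2.14,1.67) + 0.138·(-0.42,1.48) = (-1.9026,1.6438)
  v4: (1-0.138)·(-4.23,0.62) + 0.138·(-2.04,0.61) = (-3.9278,0.6186)
  v5: (1-0.138)·(-2.1,-1.21) + 0.138·(-1.57,-1.56) = (-2.0269,-1.2583)
  v6: (1-0.138)·(-0.96,-1.89) + 0.138·(0.29,-1.9) = (-0.7875,-1.8914)
  v7: (1-0.138)·(2.45,-3.63) + 0.138·(2.47,-1.58) = (2.4528,-3.3471)
  v8: (1-0.138)·(2.78,-0.49) + 0.138·(2.79,-0.14) = (2.7814,-0.4417)
Shoelace sum Σ(x_i·y_{i+1} − x_{i+1}·y_i):
  i=1: 1.6011·2.5624 − 0.4966·1.5483 = +3.3338 (running +3.3338)
  i=2: 0.4966·1.6438 − -1.9026·2.5624 = +5.6917 (running +9.0255)
  i=3: -1.9026·0.6186 − -3.9278·1.6438 = +5.2794 (running +14.3049)
  i=4: -3.9278·-1.2583 − -2.0269·0.6186 = +6.1962 (running +20.5011)
  i=5: -2.0269·-1.8914 − -0.7875·-1.2583 = +2.8427 (running +23.3437)
  i=6: -0.7875·-3.3471 − 2.4528·-1.8914 = +7.2749 (running +30.6187)
  i=7: 2.4528·-0.4417 − 2.7814·-3.3471 = +8.2262 (running +38.8448)
  i=8: 2.7814·1.5483 − 1.6011·-0.4417 = +5.0136 (running +43.8585)
Area = |Σ|/2 = |43.8585|/2 = 21.9292

Area at t=0.138: 21.9292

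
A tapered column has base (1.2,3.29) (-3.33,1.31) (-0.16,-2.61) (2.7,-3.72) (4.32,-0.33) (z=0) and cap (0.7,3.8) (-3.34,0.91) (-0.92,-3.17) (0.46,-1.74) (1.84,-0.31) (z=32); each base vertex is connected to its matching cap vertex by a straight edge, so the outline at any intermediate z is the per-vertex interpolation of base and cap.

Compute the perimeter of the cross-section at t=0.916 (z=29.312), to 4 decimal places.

Cross-section at t=0.916: each vertex is (1-t)·p0[i] + t·p1[i].
  v1: (1-0.916)·(1.2,3.29) + 0.916·(0.7,3.8) = (0.7420,3.7572)
  v2: (1-0.916)·(-3.33,1.31) + 0.916·(-3.34,0.91) = (-3.3392,0.9436)
  v3: (1-0.916)·(-0.16,-2.61) + 0.916·(-0.92,-3.17) = (-0.8562,-3.1230)
  v4: (1-0.916)·(2.7,-3.72) + 0.916·(0.46,-1.74) = (0.6482,-1.9063)
  v5: (1-0.916)·(4.32,-0.33) + 0.916·(1.84,-0.31) = (2.0483,-0.3117)
Perimeter = Σ |v_{i+1} − v_i|:
  edge 1→2: √(-4.0812² + -2.8136²) = 4.9570 (running 4.9570)
  edge 2→3: √(2.4830² + -4.0666²) = 4.7647 (running 9.7217)
  edge 3→4: √(1.5043² + 1.2166²) = 1.9347 (running 11.6564)
  edge 4→5: √(1.4002² + 1.5946²) = 2.1221 (running 13.7785)
  edge 5→1: √(-1.3063² + 4.0688²) = 4.2734 (running 18.0519)
Perimeter = 18.0519

Perimeter at t=0.916: 18.0519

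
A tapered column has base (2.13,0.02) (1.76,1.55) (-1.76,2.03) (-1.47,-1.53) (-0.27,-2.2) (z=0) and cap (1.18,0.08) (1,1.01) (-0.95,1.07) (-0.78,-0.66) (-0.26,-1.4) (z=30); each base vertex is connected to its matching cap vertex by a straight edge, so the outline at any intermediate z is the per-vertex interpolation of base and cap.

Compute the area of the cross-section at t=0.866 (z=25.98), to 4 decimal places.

Cross-section at t=0.866: each vertex is (1-t)·p0[i] + t·p1[i].
  v1: (1-0.866)·(2.13,0.02) + 0.866·(1.18,0.08) = (1.3073,0.0720)
  v2: (1-0.866)·(1.76,1.55) + 0.866·(1,1.01) = (1.1018,1.0824)
  v3: (1-0.866)·(-1.76,2.03) + 0.866·(-0.95,1.07) = (-1.0585,1.1986)
  v4: (1-0.866)·(-1.47,-1.53) + 0.866·(-0.78,-0.66) = (-0.8725,-0.7766)
  v5: (1-0.866)·(-0.27,-2.2) + 0.866·(-0.26,-1.4) = (-0.2613,-1.5072)
Shoelace sum Σ(x_i·y_{i+1} − x_{i+1}·y_i):
  i=1: 1.3073·1.0824 − 1.1018·0.0720 = +1.3357 (running +1.3357)
  i=2: 1.1018·1.1986 − -1.0585·1.0824 = +2.4664 (running +3.8021)
  i=3: -1.0585·-0.7766 − -0.8725·1.1986 = +1.8678 (running +5.6699)
  i=4: -0.8725·-1.5072 − -0.2613·-0.7766 = +1.1120 (running +6.7819)
  i=5: -0.2613·0.0720 − 1.3073·-1.5072 = +1.9516 (running +8.7335)
Area = |Σ|/2 = |8.7335|/2 = 4.3667

Area at t=0.866: 4.3667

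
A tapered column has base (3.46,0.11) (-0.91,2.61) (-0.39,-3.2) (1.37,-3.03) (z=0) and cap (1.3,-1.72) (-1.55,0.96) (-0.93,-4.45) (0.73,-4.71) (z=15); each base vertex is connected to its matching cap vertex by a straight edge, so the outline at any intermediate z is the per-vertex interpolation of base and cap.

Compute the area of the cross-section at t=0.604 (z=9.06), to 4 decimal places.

Cross-section at t=0.604: each vertex is (1-t)·p0[i] + t·p1[i].
  v1: (1-0.604)·(3.46,0.11) + 0.604·(1.3,-1.72) = (2.1554,-0.9953)
  v2: (1-0.604)·(-0.91,2.61) + 0.604·(-1.55,0.96) = (-1.2966,1.6134)
  v3: (1-0.604)·(-0.39,-3.2) + 0.604·(-0.93,-4.45) = (-0.7162,-3.9550)
  v4: (1-0.604)·(1.37,-3.03) + 0.604·(0.73,-4.71) = (0.9834,-4.0447)
Shoelace sum Σ(x_i·y_{i+1} − x_{i+1}·y_i):
  i=1: 2.1554·1.6134 − -1.2966·-0.9953 = +2.1870 (running +2.1870)
  i=2: -1.2966·-3.9550 − -0.7162·1.6134 = +6.2833 (running +8.4703)
  i=3: -0.7162·-4.0447 − 0.9834·-3.9550 = +6.7862 (running +15.2565)
  i=4: 0.9834·-0.9953 − 2.1554·-4.0447 = +7.7390 (running +22.9955)
Area = |Σ|/2 = |22.9955|/2 = 11.4977

Area at t=0.604: 11.4977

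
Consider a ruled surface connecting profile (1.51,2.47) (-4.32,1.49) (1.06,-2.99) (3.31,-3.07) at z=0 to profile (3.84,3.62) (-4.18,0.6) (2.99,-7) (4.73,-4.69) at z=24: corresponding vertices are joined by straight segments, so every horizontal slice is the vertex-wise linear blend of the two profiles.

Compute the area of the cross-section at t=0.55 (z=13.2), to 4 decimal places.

Area at t=0.55: 36.2399

Cross-section at t=0.55: each vertex is (1-t)·p0[i] + t·p1[i].
  v1: (1-0.55)·(1.51,2.47) + 0.55·(3.84,3.62) = (2.7915,3.1025)
  v2: (1-0.55)·(-4.32,1.49) + 0.55·(-4.18,0.6) = (-4.2430,1.0005)
  v3: (1-0.55)·(1.06,-2.99) + 0.55·(2.99,-7) = (2.1215,-5.1955)
  v4: (1-0.55)·(3.31,-3.07) + 0.55·(4.73,-4.69) = (4.0910,-3.9610)
Shoelace sum Σ(x_i·y_{i+1} − x_{i+1}·y_i):
  i=1: 2.7915·1.0005 − -4.2430·3.1025 = +15.9568 (running +15.9568)
  i=2: -4.2430·-5.1955 − 2.1215·1.0005 = +19.9219 (running +35.8787)
  i=3: 2.1215·-3.9610 − 4.0910·-5.1955 = +12.8515 (running +48.7303)
  i=4: 4.0910·3.1025 − 2.7915·-3.9610 = +23.7495 (running +72.4797)
Area = |Σ|/2 = |72.4797|/2 = 36.2399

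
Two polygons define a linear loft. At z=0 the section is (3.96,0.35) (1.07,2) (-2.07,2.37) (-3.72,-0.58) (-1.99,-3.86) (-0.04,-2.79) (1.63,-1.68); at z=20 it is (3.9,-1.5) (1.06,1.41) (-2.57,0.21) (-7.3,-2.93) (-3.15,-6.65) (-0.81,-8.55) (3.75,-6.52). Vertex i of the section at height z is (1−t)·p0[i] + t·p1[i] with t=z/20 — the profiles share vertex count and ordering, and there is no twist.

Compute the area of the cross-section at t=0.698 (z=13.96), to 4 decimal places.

Cross-section at t=0.698: each vertex is (1-t)·p0[i] + t·p1[i].
  v1: (1-0.698)·(3.96,0.35) + 0.698·(3.9,-1.5) = (3.9181,-0.9413)
  v2: (1-0.698)·(1.07,2) + 0.698·(1.06,1.41) = (1.0630,1.5882)
  v3: (1-0.698)·(-2.07,2.37) + 0.698·(-2.57,0.21) = (-2.4190,0.8623)
  v4: (1-0.698)·(-3.72,-0.58) + 0.698·(-7.3,-2.93) = (-6.2188,-2.2203)
  v5: (1-0.698)·(-1.99,-3.86) + 0.698·(-3.15,-6.65) = (-2.7997,-5.8074)
  v6: (1-0.698)·(-0.04,-2.79) + 0.698·(-0.81,-8.55) = (-0.5775,-6.8105)
  v7: (1-0.698)·(1.63,-1.68) + 0.698·(3.75,-6.52) = (3.1098,-5.0583)
Shoelace sum Σ(x_i·y_{i+1} − x_{i+1}·y_i):
  i=1: 3.9181·1.5882 − 1.0630·-0.9413 = +7.2233 (running +7.2233)
  i=2: 1.0630·0.8623 − -2.4190·1.5882 = +4.7585 (running +11.9818)
  i=3: -2.4190·-2.2203 − -6.2188·0.8623 = +10.7335 (running +22.7153)
  i=4: -6.2188·-5.8074 − -2.7997·-2.2203 = +29.8993 (running +52.6146)
  i=5: -2.7997·-6.8105 − -0.5775·-5.8074 = +15.7136 (running +68.3282)
  i=6: -0.5775·-5.0583 − 3.1098·-6.8105 = +24.0999 (running +92.4281)
  i=7: 3.1098·-0.9413 − 3.9181·-5.0583 = +16.8919 (running +109.3200)
Area = |Σ|/2 = |109.3200|/2 = 54.6600

Area at t=0.698: 54.6600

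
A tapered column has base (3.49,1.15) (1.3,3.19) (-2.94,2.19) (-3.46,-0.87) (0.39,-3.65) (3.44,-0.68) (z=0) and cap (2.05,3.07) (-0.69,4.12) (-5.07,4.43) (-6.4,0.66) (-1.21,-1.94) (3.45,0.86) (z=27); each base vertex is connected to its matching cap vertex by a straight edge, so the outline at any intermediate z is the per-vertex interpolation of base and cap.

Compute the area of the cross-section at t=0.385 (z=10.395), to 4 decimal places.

Cross-section at t=0.385: each vertex is (1-t)·p0[i] + t·p1[i].
  v1: (1-0.385)·(3.49,1.15) + 0.385·(2.05,3.07) = (2.9356,1.8892)
  v2: (1-0.385)·(1.3,3.19) + 0.385·(-0.69,4.12) = (0.5338,3.5480)
  v3: (1-0.385)·(-2.94,2.19) + 0.385·(-5.07,4.43) = (-3.7601,3.0524)
  v4: (1-0.385)·(-3.46,-0.87) + 0.385·(-6.4,0.66) = (-4.5919,-0.2810)
  v5: (1-0.385)·(0.39,-3.65) + 0.385·(-1.21,-1.94) = (-0.2260,-2.9916)
  v6: (1-0.385)·(3.44,-0.68) + 0.385·(3.45,0.86) = (3.4439,-0.0871)
Shoelace sum Σ(x_i·y_{i+1} − x_{i+1}·y_i):
  i=1: 2.9356·3.5480 − 0.5338·1.8892 = +9.4071 (running +9.4071)
  i=2: 0.5338·3.0524 − -3.7601·3.5480 = +14.9704 (running +24.3775)
  i=3: -3.7601·-0.2810 − -4.5919·3.0524 = +15.0727 (running +39.4502)
  i=4: -4.5919·-2.9916 − -0.2260·-0.2810 = +13.6739 (running +53.1240)
  i=5: -0.2260·-0.0871 − 3.4439·-2.9916 = +10.3225 (running +63.4465)
  i=6: 3.4439·1.8892 − 2.9356·-0.0871 = +6.7618 (running +70.2083)
Area = |Σ|/2 = |70.2083|/2 = 35.1042

Area at t=0.385: 35.1042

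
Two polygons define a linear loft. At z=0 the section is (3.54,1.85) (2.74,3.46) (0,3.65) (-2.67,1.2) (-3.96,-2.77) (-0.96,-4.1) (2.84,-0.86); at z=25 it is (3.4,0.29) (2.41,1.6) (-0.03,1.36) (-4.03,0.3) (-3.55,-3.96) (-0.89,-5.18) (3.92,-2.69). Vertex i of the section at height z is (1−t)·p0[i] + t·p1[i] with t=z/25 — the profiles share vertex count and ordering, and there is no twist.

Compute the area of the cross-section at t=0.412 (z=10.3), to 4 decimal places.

Cross-section at t=0.412: each vertex is (1-t)·p0[i] + t·p1[i].
  v1: (1-0.412)·(3.54,1.85) + 0.412·(3.4,0.29) = (3.4823,1.2073)
  v2: (1-0.412)·(2.74,3.46) + 0.412·(2.41,1.6) = (2.6040,2.6937)
  v3: (1-0.412)·(0,3.65) + 0.412·(-0.03,1.36) = (-0.0124,2.7065)
  v4: (1-0.412)·(-2.67,1.2) + 0.412·(-4.03,0.3) = (-3.2303,0.8292)
  v5: (1-0.412)·(-3.96,-2.77) + 0.412·(-3.55,-3.96) = (-3.7911,-3.2603)
  v6: (1-0.412)·(-0.96,-4.1) + 0.412·(-0.89,-5.18) = (-0.9312,-4.5450)
  v7: (1-0.412)·(2.84,-0.86) + 0.412·(3.92,-2.69) = (3.2850,-1.6140)
Shoelace sum Σ(x_i·y_{i+1} − x_{i+1}·y_i):
  i=1: 3.4823·2.6937 − 2.6040·1.2073 = +6.2365 (running +6.2365)
  i=2: 2.6040·2.7065 − -0.0124·2.6937 = +7.0812 (running +13.3176)
  i=3: -0.0124·0.8292 − -3.2303·2.7065 = +8.7327 (running +22.0503)
  i=4: -3.2303·-3.2603 − -3.7911·0.8292 = +13.6753 (running +35.7256)
  i=5: -3.7911·-4.5450 − -0.9312·-3.2603 = +14.1945 (running +49.9201)
  i=6: -0.9312·-1.6140 − 3.2850·-4.5450 = +16.4329 (running +66.3529)
  i=7: 3.2850·1.2073 − 3.4823·-1.6140 = +9.5862 (running +75.9391)
Area = |Σ|/2 = |75.9391|/2 = 37.9696

Area at t=0.412: 37.9696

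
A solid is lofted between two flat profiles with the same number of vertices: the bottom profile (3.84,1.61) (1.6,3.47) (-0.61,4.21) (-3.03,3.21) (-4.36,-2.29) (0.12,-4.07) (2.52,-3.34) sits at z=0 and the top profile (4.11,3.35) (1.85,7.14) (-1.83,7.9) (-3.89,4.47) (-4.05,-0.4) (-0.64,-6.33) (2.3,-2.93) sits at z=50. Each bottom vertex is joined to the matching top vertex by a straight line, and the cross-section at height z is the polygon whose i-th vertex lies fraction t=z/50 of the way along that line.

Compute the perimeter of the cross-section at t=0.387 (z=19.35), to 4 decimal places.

Perimeter at t=0.387: 28.7528

Cross-section at t=0.387: each vertex is (1-t)·p0[i] + t·p1[i].
  v1: (1-0.387)·(3.84,1.61) + 0.387·(4.11,3.35) = (3.9445,2.2834)
  v2: (1-0.387)·(1.6,3.47) + 0.387·(1.85,7.14) = (1.6968,4.8903)
  v3: (1-0.387)·(-0.61,4.21) + 0.387·(-1.83,7.9) = (-1.0821,5.6380)
  v4: (1-0.387)·(-3.03,3.21) + 0.387·(-3.89,4.47) = (-3.3628,3.6976)
  v5: (1-0.387)·(-4.36,-2.29) + 0.387·(-4.05,-0.4) = (-4.2400,-1.5586)
  v6: (1-0.387)·(0.12,-4.07) + 0.387·(-0.64,-6.33) = (-0.1741,-4.9446)
  v7: (1-0.387)·(2.52,-3.34) + 0.387·(2.3,-2.93) = (2.4349,-3.1813)
Perimeter = Σ |v_{i+1} − v_i|:
  edge 1→2: √(-2.2477² + 2.6069²) = 3.4421 (running 3.4421)
  edge 2→3: √(-2.7789² + 0.7477²) = 2.8777 (running 6.3199)
  edge 3→4: √(-2.2807² + -1.9404²) = 2.9944 (running 9.3143)
  edge 4→5: √(-0.8772² + -5.2562²) = 5.3289 (running 14.6432)
  edge 5→6: √(4.0659² + -3.3861²) = 5.2912 (running 19.9344)
  edge 6→7: √(2.6090² + 1.7633²) = 3.1490 (running 23.0834)
  edge 7→1: √(1.5096² + 5.4647²) = 5.6694 (running 28.7528)
Perimeter = 28.7528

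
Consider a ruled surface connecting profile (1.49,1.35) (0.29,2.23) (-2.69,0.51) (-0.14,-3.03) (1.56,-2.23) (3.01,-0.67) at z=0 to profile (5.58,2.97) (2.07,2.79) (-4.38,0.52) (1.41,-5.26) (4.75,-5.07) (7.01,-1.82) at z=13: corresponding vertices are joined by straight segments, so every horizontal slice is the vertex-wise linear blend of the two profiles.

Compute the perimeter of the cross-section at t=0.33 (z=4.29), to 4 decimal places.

Cross-section at t=0.33: each vertex is (1-t)·p0[i] + t·p1[i].
  v1: (1-0.33)·(1.49,1.35) + 0.33·(5.58,2.97) = (2.8397,1.8846)
  v2: (1-0.33)·(0.29,2.23) + 0.33·(2.07,2.79) = (0.8774,2.4148)
  v3: (1-0.33)·(-2.69,0.51) + 0.33·(-4.38,0.52) = (-3.2477,0.5133)
  v4: (1-0.33)·(-0.14,-3.03) + 0.33·(1.41,-5.26) = (0.3715,-3.7659)
  v5: (1-0.33)·(1.56,-2.23) + 0.33·(4.75,-5.07) = (2.6127,-3.1672)
  v6: (1-0.33)·(3.01,-0.67) + 0.33·(7.01,-1.82) = (4.3300,-1.0495)
Perimeter = Σ |v_{i+1} − v_i|:
  edge 1→2: √(-1.9623² + 0.5302²) = 2.0327 (running 2.0327)
  edge 2→3: √(-4.1251² + -1.9015²) = 4.5423 (running 6.5749)
  edge 3→4: √(3.6192² + -4.2792²) = 5.6045 (running 12.1794)
  edge 4→5: √(2.2412² + 0.5987²) = 2.3198 (running 14.4992)
  edge 5→6: √(1.7173² + 2.1177²) = 2.7265 (running 17.2257)
  edge 6→1: √(-1.4903² + 2.9341²) = 3.2909 (running 20.5166)
Perimeter = 20.5166

Perimeter at t=0.33: 20.5166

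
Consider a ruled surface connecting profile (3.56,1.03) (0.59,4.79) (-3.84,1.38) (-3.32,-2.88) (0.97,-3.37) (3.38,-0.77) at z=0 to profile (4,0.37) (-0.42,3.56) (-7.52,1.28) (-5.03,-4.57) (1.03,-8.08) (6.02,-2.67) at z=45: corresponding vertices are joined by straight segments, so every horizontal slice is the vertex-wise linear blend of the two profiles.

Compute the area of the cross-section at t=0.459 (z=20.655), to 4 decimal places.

Area at t=0.459: 62.3292

Cross-section at t=0.459: each vertex is (1-t)·p0[i] + t·p1[i].
  v1: (1-0.459)·(3.56,1.03) + 0.459·(4,0.37) = (3.7620,0.7271)
  v2: (1-0.459)·(0.59,4.79) + 0.459·(-0.42,3.56) = (0.1264,4.2254)
  v3: (1-0.459)·(-3.84,1.38) + 0.459·(-7.52,1.28) = (-5.5291,1.3341)
  v4: (1-0.459)·(-3.32,-2.88) + 0.459·(-5.03,-4.57) = (-4.1049,-3.6557)
  v5: (1-0.459)·(0.97,-3.37) + 0.459·(1.03,-8.08) = (0.9975,-5.5319)
  v6: (1-0.459)·(3.38,-0.77) + 0.459·(6.02,-2.67) = (4.5918,-1.6421)
Shoelace sum Σ(x_i·y_{i+1} − x_{i+1}·y_i):
  i=1: 3.7620·4.2254 − 0.1264·0.7271 = +15.8040 (running +15.8040)
  i=2: 0.1264·1.3341 − -5.5291·4.2254 = +23.5316 (running +39.3355)
  i=3: -5.5291·-3.6557 − -4.1049·1.3341 = +25.6892 (running +65.0247)
  i=4: -4.1049·-5.5319 − 0.9975·-3.6557 = +26.3545 (running +91.3793)
  i=5: 0.9975·-1.6421 − 4.5918·-5.5319 = +23.7631 (running +115.1423)
  i=6: 4.5918·0.7271 − 3.7620·-1.6421 = +9.5160 (running +124.6583)
Area = |Σ|/2 = |124.6583|/2 = 62.3292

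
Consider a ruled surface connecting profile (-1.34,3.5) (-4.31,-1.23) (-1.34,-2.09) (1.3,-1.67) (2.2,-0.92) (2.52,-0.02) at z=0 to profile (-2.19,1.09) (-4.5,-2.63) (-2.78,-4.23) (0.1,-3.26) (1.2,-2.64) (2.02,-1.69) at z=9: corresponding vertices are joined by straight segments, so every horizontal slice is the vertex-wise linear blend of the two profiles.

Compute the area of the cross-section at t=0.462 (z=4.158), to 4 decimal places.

Cross-section at t=0.462: each vertex is (1-t)·p0[i] + t·p1[i].
  v1: (1-0.462)·(-1.34,3.5) + 0.462·(-2.19,1.09) = (-1.7327,2.3866)
  v2: (1-0.462)·(-4.31,-1.23) + 0.462·(-4.5,-2.63) = (-4.3978,-1.8768)
  v3: (1-0.462)·(-1.34,-2.09) + 0.462·(-2.78,-4.23) = (-2.0053,-3.0787)
  v4: (1-0.462)·(1.3,-1.67) + 0.462·(0.1,-3.26) = (0.7456,-2.4046)
  v5: (1-0.462)·(2.2,-0.92) + 0.462·(1.2,-2.64) = (1.7380,-1.7146)
  v6: (1-0.462)·(2.52,-0.02) + 0.462·(2.02,-1.69) = (2.2890,-0.7915)
Shoelace sum Σ(x_i·y_{i+1} − x_{i+1}·y_i):
  i=1: -1.7327·-1.8768 − -4.3978·2.3866 = +13.7476 (running +13.7476)
  i=2: -4.3978·-3.0787 − -2.0053·-1.8768 = +9.7758 (running +23.5234)
  i=3: -2.0053·-2.4046 − 0.7456·-3.0787 = +7.1173 (running +30.6408)
  i=4: 0.7456·-1.7146 − 1.7380·-2.4046 = +2.9007 (running +33.5415)
  i=5: 1.7380·-0.7915 − 2.2890·-1.7146 = +2.5491 (running +36.0906)
  i=6: 2.2890·2.3866 − -1.7327·-0.7915 = +4.0914 (running +40.1820)
Area = |Σ|/2 = |40.1820|/2 = 20.0910

Area at t=0.462: 20.0910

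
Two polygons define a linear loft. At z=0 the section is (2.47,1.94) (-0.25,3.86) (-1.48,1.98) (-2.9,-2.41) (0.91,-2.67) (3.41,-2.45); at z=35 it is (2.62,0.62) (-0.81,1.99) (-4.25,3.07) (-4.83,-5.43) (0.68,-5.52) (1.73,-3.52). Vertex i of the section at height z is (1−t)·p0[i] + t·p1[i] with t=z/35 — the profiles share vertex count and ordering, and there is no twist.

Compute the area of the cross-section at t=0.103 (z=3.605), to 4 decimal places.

Cross-section at t=0.103: each vertex is (1-t)·p0[i] + t·p1[i].
  v1: (1-0.103)·(2.47,1.94) + 0.103·(2.62,0.62) = (2.4855,1.8040)
  v2: (1-0.103)·(-0.25,3.86) + 0.103·(-0.81,1.99) = (-0.3077,3.6674)
  v3: (1-0.103)·(-1.48,1.98) + 0.103·(-4.25,3.07) = (-1.7653,2.0923)
  v4: (1-0.103)·(-2.9,-2.41) + 0.103·(-4.83,-5.43) = (-3.0988,-2.7211)
  v5: (1-0.103)·(0.91,-2.67) + 0.103·(0.68,-5.52) = (0.8863,-2.9635)
  v6: (1-0.103)·(3.41,-2.45) + 0.103·(1.73,-3.52) = (3.2370,-2.5602)
Shoelace sum Σ(x_i·y_{i+1} − x_{i+1}·y_i):
  i=1: 2.4855·3.6674 − -0.3077·1.8040 = +9.6702 (running +9.6702)
  i=2: -0.3077·2.0923 − -1.7653·3.6674 = +5.8303 (running +15.5005)
  i=3: -1.7653·-2.7211 − -3.0988·2.0923 = +11.2870 (running +26.7875)
  i=4: -3.0988·-2.9635 − 0.8863·-2.7211 = +11.5951 (running +38.3827)
  i=5: 0.8863·-2.5602 − 3.2370·-2.9635 = +7.3238 (running +45.7064)
  i=6: 3.2370·1.8040 − 2.4855·-2.5602 = +12.2029 (running +57.9093)
Area = |Σ|/2 = |57.9093|/2 = 28.9546

Area at t=0.103: 28.9546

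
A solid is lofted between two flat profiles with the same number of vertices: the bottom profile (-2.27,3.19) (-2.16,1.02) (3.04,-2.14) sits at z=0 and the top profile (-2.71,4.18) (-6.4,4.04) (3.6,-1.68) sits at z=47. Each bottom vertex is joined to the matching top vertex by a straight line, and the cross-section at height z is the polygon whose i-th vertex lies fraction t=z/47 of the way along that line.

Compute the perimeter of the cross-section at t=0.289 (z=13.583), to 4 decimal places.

Cross-section at t=0.289: each vertex is (1-t)·p0[i] + t·p1[i].
  v1: (1-0.289)·(-2.27,3.19) + 0.289·(-2.71,4.18) = (-2.3972,3.4761)
  v2: (1-0.289)·(-2.16,1.02) + 0.289·(-6.4,4.04) = (-3.3854,1.8928)
  v3: (1-0.289)·(3.04,-2.14) + 0.289·(3.6,-1.68) = (3.2018,-2.0071)
Perimeter = Σ |v_{i+1} − v_i|:
  edge 1→2: √(-0.9882² + -1.5833²) = 1.8664 (running 1.8664)
  edge 2→3: √(6.5872² + -3.8998²) = 7.6551 (running 9.5215)
  edge 3→1: √(-5.5990² + 5.4832²) = 7.8367 (running 17.3582)
Perimeter = 17.3582

Perimeter at t=0.289: 17.3582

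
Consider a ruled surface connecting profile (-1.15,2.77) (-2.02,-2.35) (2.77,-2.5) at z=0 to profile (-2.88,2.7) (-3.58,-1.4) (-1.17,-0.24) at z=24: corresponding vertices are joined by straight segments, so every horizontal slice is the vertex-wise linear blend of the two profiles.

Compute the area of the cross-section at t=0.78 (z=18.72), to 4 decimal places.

Area at t=0.78: 6.0216

Cross-section at t=0.78: each vertex is (1-t)·p0[i] + t·p1[i].
  v1: (1-0.78)·(-1.15,2.77) + 0.78·(-2.88,2.7) = (-2.4994,2.7154)
  v2: (1-0.78)·(-2.02,-2.35) + 0.78·(-3.58,-1.4) = (-3.2368,-1.6090)
  v3: (1-0.78)·(2.77,-2.5) + 0.78·(-1.17,-0.24) = (-0.3032,-0.7372)
Shoelace sum Σ(x_i·y_{i+1} − x_{i+1}·y_i):
  i=1: -2.4994·-1.6090 − -3.2368·2.7154 = +12.8107 (running +12.8107)
  i=2: -3.2368·-0.7372 − -0.3032·-1.6090 = +1.8983 (running +14.7091)
  i=3: -0.3032·2.7154 − -2.4994·-0.7372 = -2.6659 (running +12.0432)
Area = |Σ|/2 = |12.0432|/2 = 6.0216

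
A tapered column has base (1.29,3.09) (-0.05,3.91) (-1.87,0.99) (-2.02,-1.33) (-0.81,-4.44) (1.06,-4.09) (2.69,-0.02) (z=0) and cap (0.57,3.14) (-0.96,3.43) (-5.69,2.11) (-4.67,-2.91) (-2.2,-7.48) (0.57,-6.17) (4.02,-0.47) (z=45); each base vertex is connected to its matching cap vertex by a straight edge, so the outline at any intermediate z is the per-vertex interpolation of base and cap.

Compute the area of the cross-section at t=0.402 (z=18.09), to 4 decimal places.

Cross-section at t=0.402: each vertex is (1-t)·p0[i] + t·p1[i].
  v1: (1-0.402)·(1.29,3.09) + 0.402·(0.57,3.14) = (1.0006,3.1101)
  v2: (1-0.402)·(-0.05,3.91) + 0.402·(-0.96,3.43) = (-0.4158,3.7170)
  v3: (1-0.402)·(-1.87,0.99) + 0.402·(-5.69,2.11) = (-3.4056,1.4402)
  v4: (1-0.402)·(-2.02,-1.33) + 0.402·(-4.67,-2.91) = (-3.0853,-1.9652)
  v5: (1-0.402)·(-0.81,-4.44) + 0.402·(-2.2,-7.48) = (-1.3688,-5.6621)
  v6: (1-0.402)·(1.06,-4.09) + 0.402·(0.57,-6.17) = (0.8630,-4.9262)
  v7: (1-0.402)·(2.69,-0.02) + 0.402·(4.02,-0.47) = (3.2247,-0.2009)
Shoelace sum Σ(x_i·y_{i+1} − x_{i+1}·y_i):
  i=1: 1.0006·3.7170 − -0.4158·3.1101 = +5.0124 (running +5.0124)
  i=2: -0.4158·1.4402 − -3.4056·3.7170 = +12.0600 (running +17.0724)
  i=3: -3.4056·-1.9652 − -3.0853·1.4402 = +11.1362 (running +28.2086)
  i=4: -3.0853·-5.6621 − -1.3688·-1.9652 = +14.7793 (running +42.9879)
  i=5: -1.3688·-4.9262 − 0.8630·-5.6621 = +11.6293 (running +54.6172)
  i=6: 0.8630·-0.2009 − 3.2247·-4.9262 = +15.7118 (running +70.3291)
  i=7: 3.2247·3.1101 − 1.0006·-0.2009 = +10.2300 (running +80.5591)
Area = |Σ|/2 = |80.5591|/2 = 40.2795

Area at t=0.402: 40.2795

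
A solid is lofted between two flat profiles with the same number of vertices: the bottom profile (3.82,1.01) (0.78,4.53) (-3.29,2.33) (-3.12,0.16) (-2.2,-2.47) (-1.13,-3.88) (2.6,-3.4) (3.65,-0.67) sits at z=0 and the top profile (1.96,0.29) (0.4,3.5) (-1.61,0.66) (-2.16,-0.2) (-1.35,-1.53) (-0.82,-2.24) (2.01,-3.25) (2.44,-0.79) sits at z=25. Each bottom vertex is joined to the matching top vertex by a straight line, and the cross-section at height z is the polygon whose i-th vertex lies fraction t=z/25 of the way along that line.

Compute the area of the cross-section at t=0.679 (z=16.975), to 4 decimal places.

Cross-section at t=0.679: each vertex is (1-t)·p0[i] + t·p1[i].
  v1: (1-0.679)·(3.82,1.01) + 0.679·(1.96,0.29) = (2.5571,0.5211)
  v2: (1-0.679)·(0.78,4.53) + 0.679·(0.4,3.5) = (0.5220,3.8306)
  v3: (1-0.679)·(-3.29,2.33) + 0.679·(-1.61,0.66) = (-2.1493,1.1961)
  v4: (1-0.679)·(-3.12,0.16) + 0.679·(-2.16,-0.2) = (-2.4682,-0.0844)
  v5: (1-0.679)·(-2.2,-2.47) + 0.679·(-1.35,-1.53) = (-1.6229,-1.8317)
  v6: (1-0.679)·(-1.13,-3.88) + 0.679·(-0.82,-2.24) = (-0.9195,-2.7664)
  v7: (1-0.679)·(2.6,-3.4) + 0.679·(2.01,-3.25) = (2.1994,-3.2981)
  v8: (1-0.679)·(3.65,-0.67) + 0.679·(2.44,-0.79) = (2.8284,-0.7515)
Shoelace sum Σ(x_i·y_{i+1} − x_{i+1}·y_i):
  i=1: 2.5571·3.8306 − 0.5220·0.5211 = +9.5231 (running +9.5231)
  i=2: 0.5220·1.1961 − -2.1493·3.8306 = +8.8574 (running +18.3806)
  i=3: -2.1493·-0.0844 − -2.4682·1.1961 = +3.1336 (running +21.5141)
  i=4: -2.4682·-1.8317 − -1.6229·-0.0844 = +4.3840 (running +25.8981)
  i=5: -1.6229·-2.7664 − -0.9195·-1.8317 = +2.8052 (running +28.7033)
  i=6: -0.9195·-3.2981 − 2.1994·-2.7664 = +9.1172 (running +37.8205)
  i=7: 2.1994·-0.7515 − 2.8284·-3.2981 = +7.6757 (running +45.4962)
  i=8: 2.8284·0.5211 − 2.5571·-0.7515 = +3.3955 (running +48.8917)
Area = |Σ|/2 = |48.8917|/2 = 24.4459

Area at t=0.679: 24.4459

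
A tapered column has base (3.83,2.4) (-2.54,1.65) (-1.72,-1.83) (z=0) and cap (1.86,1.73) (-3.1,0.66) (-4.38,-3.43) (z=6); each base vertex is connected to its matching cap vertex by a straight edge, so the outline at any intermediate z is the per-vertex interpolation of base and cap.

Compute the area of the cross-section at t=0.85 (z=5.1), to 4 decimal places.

Area at t=0.85: 9.8460

Cross-section at t=0.85: each vertex is (1-t)·p0[i] + t·p1[i].
  v1: (1-0.85)·(3.83,2.4) + 0.85·(1.86,1.73) = (2.1555,1.8305)
  v2: (1-0.85)·(-2.54,1.65) + 0.85·(-3.1,0.66) = (-3.0160,0.8085)
  v3: (1-0.85)·(-1.72,-1.83) + 0.85·(-4.38,-3.43) = (-3.9810,-3.1900)
Shoelace sum Σ(x_i·y_{i+1} − x_{i+1}·y_i):
  i=1: 2.1555·0.8085 − -3.0160·1.8305 = +7.2635 (running +7.2635)
  i=2: -3.0160·-3.1900 − -3.9810·0.8085 = +12.8397 (running +20.1032)
  i=3: -3.9810·1.8305 − 2.1555·-3.1900 = -0.4112 (running +19.6920)
Area = |Σ|/2 = |19.6920|/2 = 9.8460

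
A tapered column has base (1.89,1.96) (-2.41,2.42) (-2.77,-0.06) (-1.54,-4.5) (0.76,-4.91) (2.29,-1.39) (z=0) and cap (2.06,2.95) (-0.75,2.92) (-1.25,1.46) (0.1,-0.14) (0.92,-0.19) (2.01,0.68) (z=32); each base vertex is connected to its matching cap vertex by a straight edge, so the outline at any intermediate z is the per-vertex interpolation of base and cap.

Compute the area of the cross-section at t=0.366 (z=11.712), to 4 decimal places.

Cross-section at t=0.366: each vertex is (1-t)·p0[i] + t·p1[i].
  v1: (1-0.366)·(1.89,1.96) + 0.366·(2.06,2.95) = (1.9522,2.3223)
  v2: (1-0.366)·(-2.41,2.42) + 0.366·(-0.75,2.92) = (-1.8024,2.6030)
  v3: (1-0.366)·(-2.77,-0.06) + 0.366·(-1.25,1.46) = (-2.2137,0.4963)
  v4: (1-0.366)·(-1.54,-4.5) + 0.366·(0.1,-0.14) = (-0.9398,-2.9042)
  v5: (1-0.366)·(0.76,-4.91) + 0.366·(0.92,-0.19) = (0.8186,-3.1825)
  v6: (1-0.366)·(2.29,-1.39) + 0.366·(2.01,0.68) = (2.1875,-0.6324)
Shoelace sum Σ(x_i·y_{i+1} − x_{i+1}·y_i):
  i=1: 1.9522·2.6030 − -1.8024·2.3223 = +9.2675 (running +9.2675)
  i=2: -1.8024·0.4963 − -2.2137·2.6030 = +4.8676 (running +14.1351)
  i=3: -2.2137·-2.9042 − -0.9398·0.4963 = +6.8955 (running +21.0306)
  i=4: -0.9398·-3.1825 − 0.8186·-2.9042 = +5.3681 (running +26.3987)
  i=5: 0.8186·-0.6324 − 2.1875·-3.1825 = +6.4441 (running +32.8428)
  i=6: 2.1875·2.3223 − 1.9522·-0.6324 = +6.3147 (running +39.1575)
Area = |Σ|/2 = |39.1575|/2 = 19.5787

Area at t=0.366: 19.5787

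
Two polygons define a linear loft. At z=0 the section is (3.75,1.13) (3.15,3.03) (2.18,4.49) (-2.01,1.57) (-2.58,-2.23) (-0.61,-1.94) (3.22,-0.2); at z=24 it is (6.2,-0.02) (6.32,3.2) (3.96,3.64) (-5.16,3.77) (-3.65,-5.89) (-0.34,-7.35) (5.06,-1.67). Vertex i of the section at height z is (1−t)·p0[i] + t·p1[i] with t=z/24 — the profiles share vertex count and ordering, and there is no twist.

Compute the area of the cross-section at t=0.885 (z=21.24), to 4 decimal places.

Area at t=0.885: 81.2787

Cross-section at t=0.885: each vertex is (1-t)·p0[i] + t·p1[i].
  v1: (1-0.885)·(3.75,1.13) + 0.885·(6.2,-0.02) = (5.9183,0.1122)
  v2: (1-0.885)·(3.15,3.03) + 0.885·(6.32,3.2) = (5.9555,3.1805)
  v3: (1-0.885)·(2.18,4.49) + 0.885·(3.96,3.64) = (3.7553,3.7378)
  v4: (1-0.885)·(-2.01,1.57) + 0.885·(-5.16,3.77) = (-4.7978,3.5170)
  v5: (1-0.885)·(-2.58,-2.23) + 0.885·(-3.65,-5.89) = (-3.5269,-5.4691)
  v6: (1-0.885)·(-0.61,-1.94) + 0.885·(-0.34,-7.35) = (-0.3710,-6.7278)
  v7: (1-0.885)·(3.22,-0.2) + 0.885·(5.06,-1.67) = (4.8484,-1.5009)
Shoelace sum Σ(x_i·y_{i+1} − x_{i+1}·y_i):
  i=1: 5.9183·3.1805 − 5.9555·0.1122 = +18.1542 (running +18.1542)
  i=2: 5.9555·3.7378 − 3.7553·3.1805 = +10.3164 (running +28.4706)
  i=3: 3.7553·3.5170 − -4.7978·3.7378 = +31.1402 (running +59.6108)
  i=4: -4.7978·-5.4691 − -3.5269·3.5170 = +38.6437 (running +98.2545)
  i=5: -3.5269·-6.7278 − -0.3710·-5.4691 = +21.6995 (running +119.9540)
  i=6: -0.3710·-1.5009 − 4.8484·-6.7278 = +33.1762 (running +153.1302)
  i=7: 4.8484·0.1122 − 5.9183·-1.5009 = +9.4272 (running +162.5574)
Area = |Σ|/2 = |162.5574|/2 = 81.2787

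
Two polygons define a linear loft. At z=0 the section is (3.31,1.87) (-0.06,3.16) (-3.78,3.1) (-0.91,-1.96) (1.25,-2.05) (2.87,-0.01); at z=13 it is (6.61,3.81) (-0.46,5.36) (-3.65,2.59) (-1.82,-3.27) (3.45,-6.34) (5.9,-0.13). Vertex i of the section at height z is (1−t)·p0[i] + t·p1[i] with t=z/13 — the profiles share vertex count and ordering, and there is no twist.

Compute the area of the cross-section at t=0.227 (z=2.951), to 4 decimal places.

Area at t=0.227: 33.3323

Cross-section at t=0.227: each vertex is (1-t)·p0[i] + t·p1[i].
  v1: (1-0.227)·(3.31,1.87) + 0.227·(6.61,3.81) = (4.0591,2.3104)
  v2: (1-0.227)·(-0.06,3.16) + 0.227·(-0.46,5.36) = (-0.1508,3.6594)
  v3: (1-0.227)·(-3.78,3.1) + 0.227·(-3.65,2.59) = (-3.7505,2.9842)
  v4: (1-0.227)·(-0.91,-1.96) + 0.227·(-1.82,-3.27) = (-1.1166,-2.2574)
  v5: (1-0.227)·(1.25,-2.05) + 0.227·(3.45,-6.34) = (1.7494,-3.0238)
  v6: (1-0.227)·(2.87,-0.01) + 0.227·(5.9,-0.13) = (3.5578,-0.0372)
Shoelace sum Σ(x_i·y_{i+1} − x_{i+1}·y_i):
  i=1: 4.0591·3.6594 − -0.1508·2.3104 = +15.2023 (running +15.2023)
  i=2: -0.1508·2.9842 − -3.7505·3.6594 = +13.2745 (running +28.4768)
  i=3: -3.7505·-2.2574 − -1.1166·2.9842 = +11.7983 (running +40.2751)
  i=4: -1.1166·-3.0238 − 1.7494·-2.2574 = +7.3254 (running +47.6005)
  i=5: 1.7494·-0.0372 − 3.5578·-3.0238 = +10.6931 (running +58.2936)
  i=6: 3.5578·2.3104 − 4.0591·-0.0372 = +8.3711 (running +66.6646)
Area = |Σ|/2 = |66.6646|/2 = 33.3323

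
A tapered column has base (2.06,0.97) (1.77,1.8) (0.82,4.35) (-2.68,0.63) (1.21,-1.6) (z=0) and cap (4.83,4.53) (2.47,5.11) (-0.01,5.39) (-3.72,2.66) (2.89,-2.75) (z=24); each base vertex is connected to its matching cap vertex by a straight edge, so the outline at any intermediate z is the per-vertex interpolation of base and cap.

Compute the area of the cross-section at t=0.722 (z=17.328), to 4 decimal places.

Cross-section at t=0.722: each vertex is (1-t)·p0[i] + t·p1[i].
  v1: (1-0.722)·(2.06,0.97) + 0.722·(4.83,4.53) = (4.0599,3.5403)
  v2: (1-0.722)·(1.77,1.8) + 0.722·(2.47,5.11) = (2.2754,4.1898)
  v3: (1-0.722)·(0.82,4.35) + 0.722·(-0.01,5.39) = (0.2207,5.1009)
  v4: (1-0.722)·(-2.68,0.63) + 0.722·(-3.72,2.66) = (-3.4309,2.0957)
  v5: (1-0.722)·(1.21,-1.6) + 0.722·(2.89,-2.75) = (2.4230,-2.4303)
Shoelace sum Σ(x_i·y_{i+1} − x_{i+1}·y_i):
  i=1: 4.0599·4.1898 − 2.2754·3.5403 = +8.9548 (running +8.9548)
  i=2: 2.2754·5.1009 − 0.2207·4.1898 = +10.6817 (running +19.6365)
  i=3: 0.2207·2.0957 − -3.4309·5.1009 = +17.9631 (running +37.5996)
  i=4: -3.4309·-2.4303 − 2.4230·2.0957 = +3.2604 (running +40.8599)
  i=5: 2.4230·3.5403 − 4.0599·-2.4303 = +18.4449 (running +59.3049)
Area = |Σ|/2 = |59.3049|/2 = 29.6524

Area at t=0.722: 29.6524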